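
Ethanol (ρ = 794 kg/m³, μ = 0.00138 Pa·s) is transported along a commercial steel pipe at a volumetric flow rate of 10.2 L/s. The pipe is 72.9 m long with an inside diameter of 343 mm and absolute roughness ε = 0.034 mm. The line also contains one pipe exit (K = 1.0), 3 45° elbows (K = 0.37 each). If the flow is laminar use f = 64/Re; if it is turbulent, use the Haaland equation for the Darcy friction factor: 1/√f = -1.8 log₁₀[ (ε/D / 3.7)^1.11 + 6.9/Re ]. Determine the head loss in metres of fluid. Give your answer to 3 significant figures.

Q = 10.2 L/s = 10.2/1000 = 0.0102 m³/s.
Cross-sectional area A = πD²/4 = π(0.343)²/4 = 0.0924 m²; mean velocity V = Q/A = 0.0102/0.0924 = 0.1104 m/s.
Reynolds number Re = ρVD/μ = 794 · 0.1104 · 0.343 / 0.00138 = 2.179e+04.
Re > 4000 → turbulent. Relative roughness ε/D = 3.4e-05/0.343 = 9.91e-05. Haaland: 1/√f = -1.8 log₁₀[(9.91e-05/3.7)^1.11 + 6.9/2.179e+04] = -1.8 log₁₀[8.42e-06 + 0.000317] = 6.278, so f = 0.02537.
Total minor-loss coefficient ΣK = 1·1 + 3·0.37 = 2.11.
ΔP = [f·L/D + ΣK]·(ρV²/2) = [0.02537·72.9/0.343 + 2.11]·(794·0.1104²/2) = [5.392 + 2.11]·4.838 = 36.29 Pa.
Head loss h_f = ΔP/(ρg) = 36.29/(794·9.81) = 0.00466 m.

h_f ≈ 0.00466 m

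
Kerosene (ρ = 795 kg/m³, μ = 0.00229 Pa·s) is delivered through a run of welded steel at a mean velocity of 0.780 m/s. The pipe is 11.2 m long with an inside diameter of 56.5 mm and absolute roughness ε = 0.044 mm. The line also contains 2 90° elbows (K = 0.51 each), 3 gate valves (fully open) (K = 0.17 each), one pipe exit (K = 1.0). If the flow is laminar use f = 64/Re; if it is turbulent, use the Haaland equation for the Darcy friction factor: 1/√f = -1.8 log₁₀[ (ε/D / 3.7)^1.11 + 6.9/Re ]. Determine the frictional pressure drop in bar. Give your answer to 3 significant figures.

Reynolds number Re = ρVD/μ = 795 · 0.78 · 0.0565 / 0.00229 = 1.53e+04.
Re > 4000 → turbulent. Relative roughness ε/D = 4.4e-05/0.0565 = 0.000779. Haaland: 1/√f = -1.8 log₁₀[(0.000779/3.7)^1.11 + 6.9/1.53e+04] = -1.8 log₁₀[8.29e-05 + 0.000451] = 5.891, so f = 0.02882.
Total minor-loss coefficient ΣK = 2·0.51 + 3·0.17 + 1·1 = 2.53.
ΔP = [f·L/D + ΣK]·(ρV²/2) = [0.02882·11.2/0.0565 + 2.53]·(795·0.78²/2) = [5.713 + 2.53]·241.8 = 1993 Pa.
ΔP = 1993 Pa = 0.0199 bar.

ΔP ≈ 0.0199 bar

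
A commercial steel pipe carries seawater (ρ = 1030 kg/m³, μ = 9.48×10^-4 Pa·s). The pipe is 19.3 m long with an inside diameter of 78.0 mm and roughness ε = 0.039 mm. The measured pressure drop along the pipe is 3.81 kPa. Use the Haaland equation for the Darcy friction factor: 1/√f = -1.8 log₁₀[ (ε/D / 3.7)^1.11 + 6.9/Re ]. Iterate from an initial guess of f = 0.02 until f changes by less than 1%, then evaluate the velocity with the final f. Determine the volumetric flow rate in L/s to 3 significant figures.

Q ≈ 5.85 L/s

Rearranging Darcy-Weisbach: V = √(2·ΔP·D/(f·L·ρ)). With ε/D = 3.9e-05/0.078 = 0.0005, iterate starting from f = 0.02:
  f = 0.02 → V = √(2·3810·0.078/(0.02·19.3·1030)) = 1.223 m/s; Re = ρVD/μ = 1.036e+05; f → 0.01998
Converged (Δf/f < 1%). With the final f = 0.01998: V = √(2·3810·0.078/(0.01998·19.3·1030)) = 1.223 m/s.
Q = V·A = 1.223·(π/4·0.078²) = 0.005846 m³/s = 5.85 L/s.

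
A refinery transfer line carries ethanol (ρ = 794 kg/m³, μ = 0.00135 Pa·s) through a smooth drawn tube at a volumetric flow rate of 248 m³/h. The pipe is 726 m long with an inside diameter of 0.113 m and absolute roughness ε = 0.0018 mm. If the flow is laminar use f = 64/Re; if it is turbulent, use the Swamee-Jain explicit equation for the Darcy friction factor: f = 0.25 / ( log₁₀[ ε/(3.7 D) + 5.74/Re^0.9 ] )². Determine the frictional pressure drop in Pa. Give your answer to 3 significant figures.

Q = 248 m³/h = 248/3600 = 0.06889 m³/s.
Cross-sectional area A = πD²/4 = π(0.113)²/4 = 0.01003 m²; mean velocity V = Q/A = 0.06889/0.01003 = 6.869 m/s.
Reynolds number Re = ρVD/μ = 794 · 6.869 · 0.113 / 0.00135 = 4.565e+05.
Re > 4000 → turbulent. Relative roughness ε/D = 1.8e-06/0.113 = 1.59e-05. Swamee-Jain: f = 0.25/(log₁₀[1.59e-05/3.7 + 5.74/4.565e+05^0.9])² = 0.25/(log₁₀[4.31e-06 + 4.63e-05])² = 0.25/(-4.296)² = 0.01355.
Darcy-Weisbach: ΔP = f(L/D)(ρV²/2) = 0.01355·(726/0.113)·(794·6.869²/2) = 0.01355·6425·1.873e+04 = 1.63e+06 Pa.

ΔP ≈ 1.63×10^6 Pa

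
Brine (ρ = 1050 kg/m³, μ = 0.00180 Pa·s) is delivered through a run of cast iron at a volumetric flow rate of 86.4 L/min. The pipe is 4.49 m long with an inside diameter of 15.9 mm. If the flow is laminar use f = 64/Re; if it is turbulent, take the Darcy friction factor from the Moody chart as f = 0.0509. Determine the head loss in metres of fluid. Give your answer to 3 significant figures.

h_f ≈ 38.5 m

Q = 86.4 L/min = 86.4/60000 = 0.00144 m³/s.
Cross-sectional area A = πD²/4 = π(0.0159)²/4 = 0.0001986 m²; mean velocity V = Q/A = 0.00144/0.0001986 = 7.252 m/s.
Reynolds number Re = ρVD/μ = 1050 · 7.252 · 0.0159 / 0.0018 = 6.727e+04.
Re > 4000 → turbulent; use the Moody-chart value f = 0.0509.
Darcy-Weisbach: ΔP = f(L/D)(ρV²/2) = 0.0509·(4.49/0.0159)·(1050·7.252²/2) = 0.0509·282.4·2.761e+04 = 3.969e+05 Pa.
Head loss h_f = ΔP/(ρg) = 3.969e+05/(1050·9.81) = 38.5 m.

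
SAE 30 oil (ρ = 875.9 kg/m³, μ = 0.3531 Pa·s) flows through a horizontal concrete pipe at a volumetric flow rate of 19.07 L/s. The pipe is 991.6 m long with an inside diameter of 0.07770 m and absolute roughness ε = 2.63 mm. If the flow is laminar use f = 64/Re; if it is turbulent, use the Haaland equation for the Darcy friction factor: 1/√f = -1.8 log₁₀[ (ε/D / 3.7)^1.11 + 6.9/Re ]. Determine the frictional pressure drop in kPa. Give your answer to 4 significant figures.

ΔP ≈ 7464 kPa

Q = 19.07 L/s = 19.07/1000 = 0.01907 m³/s.
Cross-sectional area A = πD²/4 = π(0.0777)²/4 = 0.004742 m²; mean velocity V = Q/A = 0.01907/0.004742 = 4.022 m/s.
Reynolds number Re = ρVD/μ = 875.9 · 4.022 · 0.0777 / 0.353 = 775.2.
Re < 2300 → laminar flow, so f = 64/Re = 64/775.2 = 0.08256 (the turbulent correlation is not needed).
Darcy-Weisbach: ΔP = f(L/D)(ρV²/2) = 0.08256·(991.6/0.0777)·(875.9·4.022²/2) = 0.08256·1.276e+04·7084 = 7.464e+06 Pa.
ΔP = 7.464e+06 Pa = 7464 kPa.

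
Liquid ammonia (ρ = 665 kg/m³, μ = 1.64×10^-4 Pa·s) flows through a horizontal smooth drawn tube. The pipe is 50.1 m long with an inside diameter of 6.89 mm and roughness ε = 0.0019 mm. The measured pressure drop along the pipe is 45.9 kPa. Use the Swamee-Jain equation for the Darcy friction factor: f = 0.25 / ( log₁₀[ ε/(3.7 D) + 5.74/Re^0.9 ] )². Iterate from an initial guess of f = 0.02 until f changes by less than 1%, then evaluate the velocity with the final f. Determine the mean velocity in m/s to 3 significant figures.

V ≈ 0.865 m/s

Rearranging Darcy-Weisbach: V = √(2·ΔP·D/(f·L·ρ)). With ε/D = 1.9e-06/0.00689 = 0.000276, iterate starting from f = 0.02:
  f = 0.02 → V = √(2·4.59e+04·0.00689/(0.02·50.1·665)) = 0.9743 m/s; Re = ρVD/μ = 2.722e+04; f → 0.02472
  f = 0.02472 → V = 0.8764 m/s; Re = 2.449e+04; f → 0.0253
  f = 0.0253 → V = 0.8663 m/s; Re = 2.42e+04; f → 0.02536
Converged (Δf/f < 1%). With the final f = 0.02536: V = √(2·4.59e+04·0.00689/(0.02536·50.1·665)) = 0.8651 m/s.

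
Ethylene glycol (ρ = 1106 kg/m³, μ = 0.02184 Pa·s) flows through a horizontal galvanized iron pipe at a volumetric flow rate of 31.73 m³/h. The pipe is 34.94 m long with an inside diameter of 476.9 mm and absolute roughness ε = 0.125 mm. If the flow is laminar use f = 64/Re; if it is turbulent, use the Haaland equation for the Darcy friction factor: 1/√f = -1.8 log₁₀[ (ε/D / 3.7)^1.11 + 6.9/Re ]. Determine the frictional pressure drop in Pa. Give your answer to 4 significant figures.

ΔP ≈ 5.298 Pa

Q = 31.73 m³/h = 31.73/3600 = 0.008814 m³/s.
Cross-sectional area A = πD²/4 = π(0.4769)²/4 = 0.1786 m²; mean velocity V = Q/A = 0.008814/0.1786 = 0.04934 m/s.
Reynolds number Re = ρVD/μ = 1106 · 0.04934 · 0.4769 / 0.0218 = 1192.
Re < 2300 → laminar flow, so f = 64/Re = 64/1192 = 0.05371 (the turbulent correlation is not needed).
Darcy-Weisbach: ΔP = f(L/D)(ρV²/2) = 0.05371·(34.94/0.4769)·(1106·0.04934²/2) = 0.05371·73.26·1.346 = 5.298 Pa.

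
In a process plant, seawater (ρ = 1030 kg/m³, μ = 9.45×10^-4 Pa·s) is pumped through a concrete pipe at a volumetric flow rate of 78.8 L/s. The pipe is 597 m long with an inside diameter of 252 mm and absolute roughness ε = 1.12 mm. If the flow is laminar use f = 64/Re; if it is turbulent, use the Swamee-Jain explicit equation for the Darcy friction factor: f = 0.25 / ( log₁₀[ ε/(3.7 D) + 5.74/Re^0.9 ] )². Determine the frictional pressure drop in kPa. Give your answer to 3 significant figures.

Q = 78.8 L/s = 78.8/1000 = 0.0788 m³/s.
Cross-sectional area A = πD²/4 = π(0.252)²/4 = 0.04988 m²; mean velocity V = Q/A = 0.0788/0.04988 = 1.58 m/s.
Reynolds number Re = ρVD/μ = 1030 · 1.58 · 0.252 / 0.000945 = 4.34e+05.
Re > 4000 → turbulent. Relative roughness ε/D = 0.00112/0.252 = 0.00444. Swamee-Jain: f = 0.25/(log₁₀[0.00444/3.7 + 5.74/4.34e+05^0.9])² = 0.25/(log₁₀[0.0012 + 4.84e-05])² = 0.25/(-2.903)² = 0.02966.
Darcy-Weisbach: ΔP = f(L/D)(ρV²/2) = 0.02966·(597/0.252)·(1030·1.58²/2) = 0.02966·2369·1286 = 9.033e+04 Pa.
ΔP = 9.033e+04 Pa = 90.3 kPa.

ΔP ≈ 90.3 kPa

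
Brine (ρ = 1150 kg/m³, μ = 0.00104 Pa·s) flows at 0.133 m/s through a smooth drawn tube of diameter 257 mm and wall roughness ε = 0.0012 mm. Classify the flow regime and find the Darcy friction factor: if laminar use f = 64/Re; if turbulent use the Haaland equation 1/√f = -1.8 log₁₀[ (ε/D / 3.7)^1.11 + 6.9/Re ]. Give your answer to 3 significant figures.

Re = ρVD/μ = 1150·0.133·0.257/0.00104 = 3.78e+04.
Re > 4000 → turbulent. ε/D = 1.2e-06/0.257 = 4.67e-06; Haaland: 1/√f = -1.8 log₁₀[2.83e-07 + 0.000183] = 6.728, so f = 0.02209.

f ≈ 0.0221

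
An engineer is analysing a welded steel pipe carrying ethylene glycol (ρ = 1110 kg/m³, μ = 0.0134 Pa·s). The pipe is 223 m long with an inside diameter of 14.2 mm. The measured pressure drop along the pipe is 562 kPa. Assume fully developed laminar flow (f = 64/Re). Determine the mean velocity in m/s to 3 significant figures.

For laminar flow, f = 64/Re with Re = ρVD/μ, so Darcy-Weisbach reduces to ΔP = 32μLV/D². Solving for V: V = ΔP·D²/(32μL) = 5.62e+05·(0.0142)²/(32·0.0134·223) = 1.185 m/s.
Check: Re = ρVD/μ = 1110·1.185·0.0142/0.0134 = 1394 < 2300, so the laminar assumption holds.

V ≈ 1.19 m/s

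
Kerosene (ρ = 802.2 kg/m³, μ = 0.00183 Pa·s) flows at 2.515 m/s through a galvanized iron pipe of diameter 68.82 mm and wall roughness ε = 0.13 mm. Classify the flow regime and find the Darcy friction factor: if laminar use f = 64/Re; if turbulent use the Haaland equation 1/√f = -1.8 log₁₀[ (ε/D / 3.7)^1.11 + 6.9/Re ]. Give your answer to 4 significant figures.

Re = ρVD/μ = 802.2·2.515·0.06882/0.00183 = 7.587e+04.
Re > 4000 → turbulent. ε/D = 0.00013/0.06882 = 0.00189; Haaland: 1/√f = -1.8 log₁₀[0.000222 + 9.09e-05] = 6.309, so f = 0.02513.

f ≈ 0.02513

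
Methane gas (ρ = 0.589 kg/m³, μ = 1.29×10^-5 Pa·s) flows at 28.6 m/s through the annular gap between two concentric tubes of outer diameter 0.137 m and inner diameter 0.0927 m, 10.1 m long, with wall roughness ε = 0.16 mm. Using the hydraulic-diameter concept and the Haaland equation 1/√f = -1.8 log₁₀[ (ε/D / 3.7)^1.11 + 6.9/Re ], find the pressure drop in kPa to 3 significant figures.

ΔP ≈ 1.61 kPa

Hydraulic diameter D_h = 4A/P = D_o - D_i = 0.137 - 0.0927 = 0.0443 m.
Re = ρVD_h/μ = 0.589·28.6·0.0443/1.29e-05 = 5.785e+04.
ε/D_h = 0.00016/0.0443 = 0.00361; Haaland gives 1/√f = -1.8 log₁₀[0.000455+0.000119] = 5.833, so f = 0.02939.
ΔP = f(L/D_h)(ρV²/2) = 0.02939·10.1/0.0443·240.9 = 1614 Pa.
ΔP = 1.61 kPa.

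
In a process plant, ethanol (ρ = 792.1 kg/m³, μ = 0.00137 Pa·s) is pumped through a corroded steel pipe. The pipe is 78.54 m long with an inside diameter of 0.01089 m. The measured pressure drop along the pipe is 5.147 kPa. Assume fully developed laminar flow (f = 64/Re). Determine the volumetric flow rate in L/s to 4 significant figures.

For laminar flow, f = 64/Re with Re = ρVD/μ, so Darcy-Weisbach reduces to ΔP = 32μLV/D². Solving for V: V = ΔP·D²/(32μL) = 5147·(0.01089)²/(32·0.00137·78.54) = 0.1773 m/s.
Check: Re = ρVD/μ = 792.1·0.1773·0.01089/0.00137 = 1116 < 2300, so the laminar assumption holds.
Q = V·A = 0.1773·(π/4·0.01089²) = 1.651e-05 m³/s = 0.01651 L/s.

Q ≈ 0.01651 L/s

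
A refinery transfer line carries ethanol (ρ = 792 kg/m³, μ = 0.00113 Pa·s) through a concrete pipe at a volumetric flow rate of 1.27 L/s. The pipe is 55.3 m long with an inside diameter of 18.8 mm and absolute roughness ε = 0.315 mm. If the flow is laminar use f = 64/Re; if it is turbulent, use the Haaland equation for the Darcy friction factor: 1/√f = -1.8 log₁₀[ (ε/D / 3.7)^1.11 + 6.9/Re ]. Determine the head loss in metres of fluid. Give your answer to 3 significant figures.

Q = 1.27 L/s = 1.27/1000 = 0.00127 m³/s.
Cross-sectional area A = πD²/4 = π(0.0188)²/4 = 0.0002776 m²; mean velocity V = Q/A = 0.00127/0.0002776 = 4.575 m/s.
Reynolds number Re = ρVD/μ = 792 · 4.575 · 0.0188 / 0.00113 = 6.028e+04.
Re > 4000 → turbulent. Relative roughness ε/D = 0.000315/0.0188 = 0.0168. Haaland: 1/√f = -1.8 log₁₀[(0.0168/3.7)^1.11 + 6.9/6.028e+04] = -1.8 log₁₀[0.0025 + 0.000114] = 4.648, so f = 0.04628.
Darcy-Weisbach: ΔP = f(L/D)(ρV²/2) = 0.04628·(55.3/0.0188)·(792·4.575²/2) = 0.04628·2941·8289 = 1.128e+06 Pa.
Head loss h_f = ΔP/(ρg) = 1.128e+06/(792·9.81) = 145 m.

h_f ≈ 145 m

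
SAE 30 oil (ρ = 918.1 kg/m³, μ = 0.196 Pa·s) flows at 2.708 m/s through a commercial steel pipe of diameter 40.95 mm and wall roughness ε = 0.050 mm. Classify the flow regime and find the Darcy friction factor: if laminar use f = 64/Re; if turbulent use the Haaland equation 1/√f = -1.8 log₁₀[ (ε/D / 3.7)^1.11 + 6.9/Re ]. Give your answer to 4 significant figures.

f ≈ 0.1232

Re = ρVD/μ = 918.1·2.708·0.04095/0.196 = 519.4.
Re < 2300 → laminar, so f = 64/Re = 0.1232 (roughness is irrelevant in laminar flow).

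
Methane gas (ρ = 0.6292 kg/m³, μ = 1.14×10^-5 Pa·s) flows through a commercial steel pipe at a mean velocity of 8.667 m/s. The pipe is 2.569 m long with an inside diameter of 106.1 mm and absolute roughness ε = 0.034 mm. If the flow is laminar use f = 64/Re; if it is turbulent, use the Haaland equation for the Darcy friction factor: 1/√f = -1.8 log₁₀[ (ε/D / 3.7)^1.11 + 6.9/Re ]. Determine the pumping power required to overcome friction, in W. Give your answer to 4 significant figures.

Reynolds number Re = ρVD/μ = 0.6292 · 8.667 · 0.1061 / 1.14e-05 = 5.075e+04.
Re > 4000 → turbulent. Relative roughness ε/D = 3.4e-05/0.1061 = 0.00032. Haaland: 1/√f = -1.8 log₁₀[(0.00032/3.7)^1.11 + 6.9/5.075e+04] = -1.8 log₁₀[3.1e-05 + 0.000136] = 6.8, so f = 0.02163.
Darcy-Weisbach: ΔP = f(L/D)(ρV²/2) = 0.02163·(2.569/0.1061)·(0.6292·8.667²/2) = 0.02163·24.21·23.63 = 12.38 Pa.
Q = V·A = 8.667·0.008841 = 0.07663 m³/s.
Pumping power P = QΔP = 0.07663·12.38 = 0.94836 W = 0.9484 W.

P ≈ 0.9484 W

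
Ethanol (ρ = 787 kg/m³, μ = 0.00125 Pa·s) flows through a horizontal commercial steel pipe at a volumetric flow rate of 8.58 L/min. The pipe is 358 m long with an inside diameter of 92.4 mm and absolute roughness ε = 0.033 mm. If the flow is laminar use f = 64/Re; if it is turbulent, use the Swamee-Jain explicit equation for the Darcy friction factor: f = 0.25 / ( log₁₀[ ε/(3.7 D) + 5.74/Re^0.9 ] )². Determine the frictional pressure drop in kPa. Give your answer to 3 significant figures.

ΔP ≈ 0.0358 kPa

Q = 8.58 L/min = 8.58/60000 = 0.000143 m³/s.
Cross-sectional area A = πD²/4 = π(0.0924)²/4 = 0.006706 m²; mean velocity V = Q/A = 0.000143/0.006706 = 0.02133 m/s.
Reynolds number Re = ρVD/μ = 787 · 0.02133 · 0.0924 / 0.00125 = 1241.
Re < 2300 → laminar flow, so f = 64/Re = 64/1241 = 0.05159 (the turbulent correlation is not needed).
Darcy-Weisbach: ΔP = f(L/D)(ρV²/2) = 0.05159·(358/0.0924)·(787·0.02133²/2) = 0.05159·3874·0.179 = 35.77 Pa.
ΔP = 35.77 Pa = 0.0358 kPa.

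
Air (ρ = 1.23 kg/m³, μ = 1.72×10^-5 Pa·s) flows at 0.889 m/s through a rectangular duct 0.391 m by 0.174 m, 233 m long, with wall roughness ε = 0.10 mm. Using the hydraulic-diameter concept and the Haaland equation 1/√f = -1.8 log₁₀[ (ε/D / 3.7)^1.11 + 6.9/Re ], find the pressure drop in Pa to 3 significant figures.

ΔP ≈ 13.3 Pa

Hydraulic diameter D_h = 4A/P = 4·(0.391·0.174)/(2·(0.391+0.174)) = 0.2721/1.13 = 0.2408 m.
Re = ρVD_h/μ = 1.23·0.889·0.2408/1.72e-05 = 1.531e+04.
ε/D_h = 0.0001/0.2408 = 0.000415; Haaland gives 1/√f = -1.8 log₁₀[4.13e-05+0.000451] = 5.955, so f = 0.0282.
ΔP = f(L/D_h)(ρV²/2) = 0.0282·233/0.2408·0.486 = 13.26 Pa.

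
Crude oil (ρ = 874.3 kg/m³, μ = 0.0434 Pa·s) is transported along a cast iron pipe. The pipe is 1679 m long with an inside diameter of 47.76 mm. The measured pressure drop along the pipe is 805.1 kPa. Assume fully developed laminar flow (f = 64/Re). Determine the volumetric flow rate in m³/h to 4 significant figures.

For laminar flow, f = 64/Re with Re = ρVD/μ, so Darcy-Weisbach reduces to ΔP = 32μLV/D². Solving for V: V = ΔP·D²/(32μL) = 8.051e+05·(0.04776)²/(32·0.0434·1679) = 0.7876 m/s.
Check: Re = ρVD/μ = 874.3·0.7876·0.04776/0.0434 = 757.7 < 2300, so the laminar assumption holds.
Q = V·A = 0.7876·(π/4·0.04776²) = 0.001411 m³/s = 5.079 m³/h.

Q ≈ 5.079 m³/h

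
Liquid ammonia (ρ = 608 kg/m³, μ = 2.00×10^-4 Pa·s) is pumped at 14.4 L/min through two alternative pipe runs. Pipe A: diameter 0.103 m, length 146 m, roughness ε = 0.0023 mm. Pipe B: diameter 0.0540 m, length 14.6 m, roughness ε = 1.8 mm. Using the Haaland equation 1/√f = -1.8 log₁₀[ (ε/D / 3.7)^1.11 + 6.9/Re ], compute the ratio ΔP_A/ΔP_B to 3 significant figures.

ΔP_A/ΔP_B ≈ 0.205

Pipe A: V = Q/A = 0.00024/0.008332 = 0.0288 m/s; Re = 9019; ε/D = 2.23e-05; Haaland → f = 0.0318; ΔP_A = f(L/D)(ρV²/2) = 11.37 Pa.
Pipe B: V = Q/A = 0.00024/0.00229 = 0.1048 m/s; Re = 1.72e+04; ε/D = 0.0333; Haaland → f = 0.06157; ΔP_B = f(L/D)(ρV²/2) = 55.57 Pa.
ΔP_A/ΔP_B = 11.37/55.57 = 0.205.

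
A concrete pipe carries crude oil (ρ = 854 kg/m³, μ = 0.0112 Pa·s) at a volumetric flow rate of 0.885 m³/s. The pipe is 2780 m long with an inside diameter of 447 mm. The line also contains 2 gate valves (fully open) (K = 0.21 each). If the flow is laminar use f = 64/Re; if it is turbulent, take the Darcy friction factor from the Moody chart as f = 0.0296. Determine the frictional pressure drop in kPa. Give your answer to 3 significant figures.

Cross-sectional area A = πD²/4 = π(0.447)²/4 = 0.1569 m²; mean velocity V = Q/A = 0.885/0.1569 = 5.639 m/s.
Reynolds number Re = ρVD/μ = 854 · 5.639 · 0.447 / 0.0112 = 1.922e+05.
Re > 4000 → turbulent; use the Moody-chart value f = 0.0296.
Total minor-loss coefficient ΣK = 2·0.21 = 0.42.
ΔP = [f·L/D + ΣK]·(ρV²/2) = [0.0296·2780/0.447 + 0.42]·(854·5.639²/2) = [184.1 + 0.42]·1.358e+04 = 2.506e+06 Pa.
ΔP = 2.506e+06 Pa = 2510 kPa.

ΔP ≈ 2510 kPa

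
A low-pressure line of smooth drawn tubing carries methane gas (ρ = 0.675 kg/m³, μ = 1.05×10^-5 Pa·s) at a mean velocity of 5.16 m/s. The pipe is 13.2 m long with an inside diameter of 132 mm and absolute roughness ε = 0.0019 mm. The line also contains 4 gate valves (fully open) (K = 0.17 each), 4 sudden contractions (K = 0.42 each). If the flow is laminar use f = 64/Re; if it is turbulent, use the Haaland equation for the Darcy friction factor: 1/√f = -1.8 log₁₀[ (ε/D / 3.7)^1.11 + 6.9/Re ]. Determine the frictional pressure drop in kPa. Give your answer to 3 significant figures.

Reynolds number Re = ρVD/μ = 0.675 · 5.16 · 0.132 / 1.05e-05 = 4.379e+04.
Re > 4000 → turbulent. Relative roughness ε/D = 1.9e-06/0.132 = 1.44e-05. Haaland: 1/√f = -1.8 log₁₀[(1.44e-05/3.7)^1.11 + 6.9/4.379e+04] = -1.8 log₁₀[9.88e-07 + 0.000158] = 6.84, so f = 0.02138.
Total minor-loss coefficient ΣK = 4·0.17 + 4·0.42 = 2.36.
ΔP = [f·L/D + ΣK]·(ρV²/2) = [0.02138·13.2/0.132 + 2.36]·(0.675·5.16²/2) = [2.138 + 2.36]·8.986 = 40.42 Pa.
ΔP = 40.42 Pa = 0.0404 kPa.

ΔP ≈ 0.0404 kPa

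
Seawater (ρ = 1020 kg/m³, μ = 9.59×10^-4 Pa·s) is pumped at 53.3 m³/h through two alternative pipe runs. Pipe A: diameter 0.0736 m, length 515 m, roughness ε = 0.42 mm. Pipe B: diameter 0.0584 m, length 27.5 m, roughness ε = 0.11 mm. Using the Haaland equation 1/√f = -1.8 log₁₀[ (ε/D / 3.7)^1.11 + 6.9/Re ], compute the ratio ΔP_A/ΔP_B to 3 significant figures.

ΔP_A/ΔP_B ≈ 7.99

Pipe A: V = Q/A = 0.01481/0.004254 = 3.48 m/s; Re = 2.724e+05; ε/D = 0.00571; Haaland → f = 0.03198; ΔP_A = f(L/D)(ρV²/2) = 1.382e+06 Pa.
Pipe B: V = Q/A = 0.01481/0.002679 = 5.527 m/s; Re = 3.433e+05; ε/D = 0.00188; Haaland → f = 0.02358; ΔP_B = f(L/D)(ρV²/2) = 1.73e+05 Pa.
ΔP_A/ΔP_B = 1.382e+06/1.73e+05 = 7.99.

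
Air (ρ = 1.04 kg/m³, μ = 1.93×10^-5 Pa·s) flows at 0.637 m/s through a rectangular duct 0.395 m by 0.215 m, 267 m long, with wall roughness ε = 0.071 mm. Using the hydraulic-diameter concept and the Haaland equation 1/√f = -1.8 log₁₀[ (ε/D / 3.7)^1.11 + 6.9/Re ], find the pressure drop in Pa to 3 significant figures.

ΔP ≈ 6.39 Pa

Hydraulic diameter D_h = 4A/P = 4·(0.395·0.215)/(2·(0.395+0.215)) = 0.3397/1.22 = 0.2784 m.
Re = ρVD_h/μ = 1.04·0.637·0.2784/1.93e-05 = 9558.
ε/D_h = 7.1e-05/0.2784 = 0.000255; Haaland gives 1/√f = -1.8 log₁₀[2.4e-05+0.000722] = 5.629, so f = 0.03156.
ΔP = f(L/D_h)(ρV²/2) = 0.03156·267/0.2784·0.211 = 6.385 Pa.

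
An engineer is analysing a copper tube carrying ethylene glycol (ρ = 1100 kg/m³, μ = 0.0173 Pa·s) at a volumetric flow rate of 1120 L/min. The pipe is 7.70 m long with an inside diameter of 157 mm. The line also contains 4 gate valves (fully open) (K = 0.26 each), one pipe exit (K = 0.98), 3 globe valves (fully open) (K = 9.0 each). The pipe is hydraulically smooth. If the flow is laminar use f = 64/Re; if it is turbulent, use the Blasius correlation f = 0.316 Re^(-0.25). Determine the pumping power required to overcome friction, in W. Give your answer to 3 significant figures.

P ≈ 292 W

Q = 1120 L/min = 1120/60000 = 0.01867 m³/s.
Cross-sectional area A = πD²/4 = π(0.157)²/4 = 0.01936 m²; mean velocity V = Q/A = 0.01867/0.01936 = 0.9642 m/s.
Reynolds number Re = ρVD/μ = 1100 · 0.9642 · 0.157 / 0.0173 = 9626.
Re > 4000 → turbulent. Smooth-pipe (Blasius): f = 0.316 Re^(-0.25) = 0.316/(9626)^0.25 = 0.0319.
Total minor-loss coefficient ΣK = 4·0.26 + 1·0.98 + 3·9 = 29.
ΔP = [f·L/D + ΣK]·(ρV²/2) = [0.0319·7.7/0.157 + 29]·(1100·0.9642²/2) = [1.565 + 29]·511.3 = 1.564e+04 Pa.
Pumping power P = QΔP = 0.01867·1.564e+04 = 291.9 W = 292 W.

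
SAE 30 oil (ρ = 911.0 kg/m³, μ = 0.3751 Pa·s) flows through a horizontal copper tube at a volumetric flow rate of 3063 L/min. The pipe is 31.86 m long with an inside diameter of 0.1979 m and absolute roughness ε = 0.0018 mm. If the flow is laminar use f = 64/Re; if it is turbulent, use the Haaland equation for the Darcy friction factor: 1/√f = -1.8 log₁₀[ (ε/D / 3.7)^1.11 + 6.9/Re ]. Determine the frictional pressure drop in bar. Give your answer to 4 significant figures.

Q = 3063 L/min = 3063/60000 = 0.05105 m³/s.
Cross-sectional area A = πD²/4 = π(0.1979)²/4 = 0.03076 m²; mean velocity V = Q/A = 0.05105/0.03076 = 1.66 m/s.
Reynolds number Re = ρVD/μ = 911 · 1.66 · 0.1979 / 0.375 = 797.7.
Re < 2300 → laminar flow, so f = 64/Re = 64/797.7 = 0.08023 (the turbulent correlation is not needed).
Darcy-Weisbach: ΔP = f(L/D)(ρV²/2) = 0.08023·(31.86/0.1979)·(911·1.66²/2) = 0.08023·161·1255 = 1.621e+04 Pa.
ΔP = 1.621e+04 Pa = 0.1621 bar.

ΔP ≈ 0.1621 bar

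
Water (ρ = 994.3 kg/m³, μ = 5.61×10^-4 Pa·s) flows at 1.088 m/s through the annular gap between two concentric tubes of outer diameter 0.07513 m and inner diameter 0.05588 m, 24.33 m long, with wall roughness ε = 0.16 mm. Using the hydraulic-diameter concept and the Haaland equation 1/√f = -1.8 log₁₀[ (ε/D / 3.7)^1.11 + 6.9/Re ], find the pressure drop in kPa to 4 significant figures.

ΔP ≈ 27.78 kPa

Hydraulic diameter D_h = 4A/P = D_o - D_i = 0.07513 - 0.05588 = 0.01925 m.
Re = ρVD_h/μ = 994.3·1.088·0.01925/0.000561 = 3.712e+04.
ε/D_h = 0.00016/0.01925 = 0.00831; Haaland gives 1/√f = -1.8 log₁₀[0.00115+0.000186] = 5.174, so f = 0.03735.
ΔP = f(L/D_h)(ρV²/2) = 0.03735·24.33/0.01925·588.5 = 2.778e+04 Pa.
ΔP = 27.78 kPa.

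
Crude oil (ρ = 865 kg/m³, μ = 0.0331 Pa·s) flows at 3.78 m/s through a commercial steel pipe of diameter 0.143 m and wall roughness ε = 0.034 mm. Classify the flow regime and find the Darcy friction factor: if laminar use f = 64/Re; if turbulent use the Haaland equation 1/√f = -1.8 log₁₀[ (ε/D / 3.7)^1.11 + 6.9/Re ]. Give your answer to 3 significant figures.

Re = ρVD/μ = 865·3.78·0.143/0.0331 = 1.413e+04.
Re > 4000 → turbulent. ε/D = 3.4e-05/0.143 = 0.000238; Haaland: 1/√f = -1.8 log₁₀[2.22e-05 + 0.000488] = 5.925, so f = 0.02848.

f ≈ 0.0285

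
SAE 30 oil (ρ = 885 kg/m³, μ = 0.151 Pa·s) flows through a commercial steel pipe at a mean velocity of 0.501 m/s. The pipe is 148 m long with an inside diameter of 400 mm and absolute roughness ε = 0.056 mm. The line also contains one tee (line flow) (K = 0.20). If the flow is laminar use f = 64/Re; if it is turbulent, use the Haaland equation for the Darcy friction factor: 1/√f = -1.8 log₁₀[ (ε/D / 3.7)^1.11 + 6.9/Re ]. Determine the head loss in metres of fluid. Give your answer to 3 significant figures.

Reynolds number Re = ρVD/μ = 885 · 0.501 · 0.4 / 0.151 = 1175.
Re < 2300 → laminar flow, so f = 64/Re = 64/1175 = 0.05449 (the turbulent correlation is not needed).
Total minor-loss coefficient ΣK = 1·0.2 = 0.2.
ΔP = [f·L/D + ΣK]·(ρV²/2) = [0.05449·148/0.4 + 0.2]·(885·0.501²/2) = [20.16 + 0.2]·111.1 = 2261 Pa.
Head loss h_f = ΔP/(ρg) = 2261/(885·9.81) = 0.260 m.

h_f ≈ 0.260 m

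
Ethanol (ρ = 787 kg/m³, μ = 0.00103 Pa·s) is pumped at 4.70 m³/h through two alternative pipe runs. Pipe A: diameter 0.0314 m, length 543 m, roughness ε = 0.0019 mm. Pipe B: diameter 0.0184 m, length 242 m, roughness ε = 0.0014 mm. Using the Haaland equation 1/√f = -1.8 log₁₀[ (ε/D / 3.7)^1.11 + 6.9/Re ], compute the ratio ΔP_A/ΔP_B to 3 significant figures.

Pipe A: V = Q/A = 0.001306/0.0007744 = 1.686 m/s; Re = 4.045e+04; ε/D = 6.05e-05; Haaland → f = 0.02188; ΔP_A = f(L/D)(ρV²/2) = 4.232e+05 Pa.
Pipe B: V = Q/A = 0.001306/0.0002659 = 4.91 m/s; Re = 6.903e+04; ε/D = 7.61e-05; Haaland → f = 0.01955; ΔP_B = f(L/D)(ρV²/2) = 2.439e+06 Pa.
ΔP_A/ΔP_B = 4.232e+05/2.439e+06 = 0.174.

ΔP_A/ΔP_B ≈ 0.174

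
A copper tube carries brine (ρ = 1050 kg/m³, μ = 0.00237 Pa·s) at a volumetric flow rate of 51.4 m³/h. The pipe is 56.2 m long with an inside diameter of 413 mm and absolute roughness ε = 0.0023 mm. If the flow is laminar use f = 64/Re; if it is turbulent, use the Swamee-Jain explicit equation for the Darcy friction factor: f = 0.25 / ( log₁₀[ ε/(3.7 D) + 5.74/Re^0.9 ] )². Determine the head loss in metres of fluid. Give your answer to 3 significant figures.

Q = 51.4 m³/h = 51.4/3600 = 0.01428 m³/s.
Cross-sectional area A = πD²/4 = π(0.413)²/4 = 0.134 m²; mean velocity V = Q/A = 0.01428/0.134 = 0.1066 m/s.
Reynolds number Re = ρVD/μ = 1050 · 0.1066 · 0.413 / 0.00237 = 1.95e+04.
Re > 4000 → turbulent. Relative roughness ε/D = 2.3e-06/0.413 = 5.57e-06. Swamee-Jain: f = 0.25/(log₁₀[5.57e-06/3.7 + 5.74/1.95e+04^0.9])² = 0.25/(log₁₀[1.51e-06 + 0.00079])² = 0.25/(-3.101)² = 0.02599.
Darcy-Weisbach: ΔP = f(L/D)(ρV²/2) = 0.02599·(56.2/0.413)·(1050·0.1066²/2) = 0.02599·136.1·5.963 = 21.09 Pa.
Head loss h_f = ΔP/(ρg) = 21.09/(1050·9.81) = 0.00205 m.

h_f ≈ 0.00205 m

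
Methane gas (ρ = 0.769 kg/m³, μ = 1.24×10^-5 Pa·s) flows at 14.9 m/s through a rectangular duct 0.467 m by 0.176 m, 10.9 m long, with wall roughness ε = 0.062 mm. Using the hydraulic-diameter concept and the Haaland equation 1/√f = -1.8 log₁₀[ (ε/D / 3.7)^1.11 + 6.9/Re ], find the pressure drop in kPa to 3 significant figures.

ΔP ≈ 0.0612 kPa

Hydraulic diameter D_h = 4A/P = 4·(0.467·0.176)/(2·(0.467+0.176)) = 0.3288/1.286 = 0.2557 m.
Re = ρVD_h/μ = 0.769·14.9·0.2557/1.24e-05 = 2.362e+05.
ε/D_h = 6.2e-05/0.2557 = 0.000243; Haaland gives 1/√f = -1.8 log₁₀[2.27e-05+2.92e-05] = 7.712, so f = 0.01681.
ΔP = f(L/D_h)(ρV²/2) = 0.01681·10.9/0.2557·85.36 = 61.19 Pa.
ΔP = 0.0612 kPa.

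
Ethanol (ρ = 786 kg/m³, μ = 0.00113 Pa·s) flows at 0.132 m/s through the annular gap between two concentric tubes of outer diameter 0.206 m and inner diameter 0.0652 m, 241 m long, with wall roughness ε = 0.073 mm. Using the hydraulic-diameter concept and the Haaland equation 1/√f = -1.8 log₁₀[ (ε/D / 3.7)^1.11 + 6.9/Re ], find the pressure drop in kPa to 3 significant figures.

Hydraulic diameter D_h = 4A/P = D_o - D_i = 0.206 - 0.0652 = 0.1408 m.
Re = ρVD_h/μ = 786·0.132·0.1408/0.00113 = 1.293e+04.
ε/D_h = 7.3e-05/0.1408 = 0.000518; Haaland gives 1/√f = -1.8 log₁₀[5.28e-05+0.000534] = 5.817, so f = 0.02955.
ΔP = f(L/D_h)(ρV²/2) = 0.02955·241/0.1408·6.848 = 346.4 Pa.
ΔP = 0.346 kPa.

ΔP ≈ 0.346 kPa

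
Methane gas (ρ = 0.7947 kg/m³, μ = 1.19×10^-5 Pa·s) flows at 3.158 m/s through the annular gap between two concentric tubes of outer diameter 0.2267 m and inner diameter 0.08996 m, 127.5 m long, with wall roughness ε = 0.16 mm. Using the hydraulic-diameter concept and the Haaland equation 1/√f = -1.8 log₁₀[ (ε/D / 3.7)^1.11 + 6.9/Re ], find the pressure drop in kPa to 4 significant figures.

Hydraulic diameter D_h = 4A/P = D_o - D_i = 0.2267 - 0.08996 = 0.1367 m.
Re = ρVD_h/μ = 0.7947·3.158·0.1367/1.19e-05 = 2.884e+04.
ε/D_h = 0.00016/0.1367 = 0.00117; Haaland gives 1/√f = -1.8 log₁₀[0.00013+0.000239] = 6.178, so f = 0.0262.
ΔP = f(L/D_h)(ρV²/2) = 0.0262·127.5/0.1367·3.963 = 96.81 Pa.
ΔP = 0.09681 kPa.

ΔP ≈ 0.09681 kPa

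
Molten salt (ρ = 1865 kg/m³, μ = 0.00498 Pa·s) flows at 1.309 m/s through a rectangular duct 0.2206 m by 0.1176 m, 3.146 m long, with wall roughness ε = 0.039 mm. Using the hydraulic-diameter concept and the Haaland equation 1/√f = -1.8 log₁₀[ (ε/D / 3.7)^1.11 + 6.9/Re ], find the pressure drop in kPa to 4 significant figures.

ΔP ≈ 0.6525 kPa

Hydraulic diameter D_h = 4A/P = 4·(0.2206·0.1176)/(2·(0.2206+0.1176)) = 0.1038/0.6764 = 0.1534 m.
Re = ρVD_h/μ = 1865·1.309·0.1534/0.00498 = 7.521e+04.
ε/D_h = 3.9e-05/0.1534 = 0.000254; Haaland gives 1/√f = -1.8 log₁₀[2.39e-05+9.17e-05] = 7.086, so f = 0.01992.
ΔP = f(L/D_h)(ρV²/2) = 0.01992·3.146/0.1534·1598 = 652.5 Pa.
ΔP = 0.6525 kPa.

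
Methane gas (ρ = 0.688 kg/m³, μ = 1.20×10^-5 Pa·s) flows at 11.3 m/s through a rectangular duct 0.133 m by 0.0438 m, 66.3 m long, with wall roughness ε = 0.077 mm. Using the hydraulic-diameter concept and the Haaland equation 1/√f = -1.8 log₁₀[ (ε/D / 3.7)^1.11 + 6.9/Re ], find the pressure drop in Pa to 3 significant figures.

ΔP ≈ 1090 Pa

Hydraulic diameter D_h = 4A/P = 4·(0.133·0.0438)/(2·(0.133+0.0438)) = 0.0233/0.3536 = 0.0659 m.
Re = ρVD_h/μ = 0.688·11.3·0.0659/1.2e-05 = 4.269e+04.
ε/D_h = 7.7e-05/0.0659 = 0.00117; Haaland gives 1/√f = -1.8 log₁₀[0.00013+0.000162] = 6.363, so f = 0.0247.
ΔP = f(L/D_h)(ρV²/2) = 0.0247·66.3/0.0659·43.93 = 1092 Pa.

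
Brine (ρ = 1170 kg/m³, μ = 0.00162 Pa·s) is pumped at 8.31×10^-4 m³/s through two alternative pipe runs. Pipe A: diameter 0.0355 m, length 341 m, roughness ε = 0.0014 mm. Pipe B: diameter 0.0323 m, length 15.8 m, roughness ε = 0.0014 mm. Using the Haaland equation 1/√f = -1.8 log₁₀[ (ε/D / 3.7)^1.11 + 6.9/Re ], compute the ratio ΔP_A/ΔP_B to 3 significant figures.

Pipe A: V = Q/A = 0.000831/0.0009898 = 0.8396 m/s; Re = 2.153e+04; ε/D = 3.94e-05; Haaland → f = 0.02534; ΔP_A = f(L/D)(ρV²/2) = 1.004e+05 Pa.
Pipe B: V = Q/A = 0.000831/0.0008194 = 1.014 m/s; Re = 2.366e+04; ε/D = 4.33e-05; Haaland → f = 0.02477; ΔP_B = f(L/D)(ρV²/2) = 7289 Pa.
ΔP_A/ΔP_B = 1.004e+05/7289 = 13.8.

ΔP_A/ΔP_B ≈ 13.8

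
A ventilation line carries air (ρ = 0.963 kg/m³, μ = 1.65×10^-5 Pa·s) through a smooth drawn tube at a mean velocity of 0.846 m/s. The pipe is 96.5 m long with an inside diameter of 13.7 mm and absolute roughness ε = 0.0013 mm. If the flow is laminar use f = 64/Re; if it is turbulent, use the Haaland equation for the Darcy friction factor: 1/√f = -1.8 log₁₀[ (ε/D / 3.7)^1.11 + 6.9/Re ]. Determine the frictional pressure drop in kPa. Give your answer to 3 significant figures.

Reynolds number Re = ρVD/μ = 0.963 · 0.846 · 0.0137 / 1.65e-05 = 676.4.
Re < 2300 → laminar flow, so f = 64/Re = 64/676.4 = 0.09461 (the turbulent correlation is not needed).
Darcy-Weisbach: ΔP = f(L/D)(ρV²/2) = 0.09461·(96.5/0.0137)·(0.963·0.846²/2) = 0.09461·7044·0.3446 = 229.7 Pa.
ΔP = 229.7 Pa = 0.230 kPa.

ΔP ≈ 0.230 kPa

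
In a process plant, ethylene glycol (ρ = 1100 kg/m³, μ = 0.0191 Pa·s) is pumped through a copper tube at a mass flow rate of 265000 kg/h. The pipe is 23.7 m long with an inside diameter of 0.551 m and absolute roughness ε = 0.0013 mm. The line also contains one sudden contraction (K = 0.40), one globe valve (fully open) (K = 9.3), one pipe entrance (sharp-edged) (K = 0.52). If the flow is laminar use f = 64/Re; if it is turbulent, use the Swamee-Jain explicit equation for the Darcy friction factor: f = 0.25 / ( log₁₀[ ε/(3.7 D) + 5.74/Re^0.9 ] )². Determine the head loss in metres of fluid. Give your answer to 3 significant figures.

h_f ≈ 0.0466 m

ṁ = 265000 kg/h = 265000/3600 = 73.61 kg/s.
A = πD²/4 = π(0.551)²/4 = 0.2384 m²; mean velocity V = ṁ/(ρA) = 73.61/(1100 · 0.2384) = 0.2806 m/s.
Reynolds number Re = ρVD/μ = 1100 · 0.2806 · 0.551 / 0.0191 = 8906.
Re > 4000 → turbulent. Relative roughness ε/D = 1.3e-06/0.551 = 2.36e-06. Swamee-Jain: f = 0.25/(log₁₀[2.36e-06/3.7 + 5.74/8906^0.9])² = 0.25/(log₁₀[6.38e-07 + 0.0016])² = 0.25/(-2.796)² = 0.03199.
Total minor-loss coefficient ΣK = 1·0.4 + 1·9.3 + 1·0.52 = 10.2.
ΔP = [f·L/D + ΣK]·(ρV²/2) = [0.03199·23.7/0.551 + 10.2]·(1100·0.2806²/2) = [1.376 + 10.2]·43.32 = 502.3 Pa.
Head loss h_f = ΔP/(ρg) = 502.3/(1100·9.81) = 0.0466 m.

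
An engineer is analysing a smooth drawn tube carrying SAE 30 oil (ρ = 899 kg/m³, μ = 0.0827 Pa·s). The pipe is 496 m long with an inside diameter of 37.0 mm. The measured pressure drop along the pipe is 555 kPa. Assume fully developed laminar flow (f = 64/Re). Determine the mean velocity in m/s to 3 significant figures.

For laminar flow, f = 64/Re with Re = ρVD/μ, so Darcy-Weisbach reduces to ΔP = 32μLV/D². Solving for V: V = ΔP·D²/(32μL) = 5.55e+05·(0.037)²/(32·0.0827·496) = 0.5788 m/s.
Check: Re = ρVD/μ = 899·0.5788·0.037/0.0827 = 232.8 < 2300, so the laminar assumption holds.

V ≈ 0.579 m/s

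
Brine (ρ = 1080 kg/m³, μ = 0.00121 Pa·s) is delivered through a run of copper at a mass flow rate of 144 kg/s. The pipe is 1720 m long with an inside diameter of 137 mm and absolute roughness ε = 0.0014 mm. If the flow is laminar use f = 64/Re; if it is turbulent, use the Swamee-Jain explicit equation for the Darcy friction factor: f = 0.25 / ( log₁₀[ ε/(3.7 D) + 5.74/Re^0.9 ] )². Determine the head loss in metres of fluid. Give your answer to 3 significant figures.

h_f ≈ 611 m

A = πD²/4 = π(0.137)²/4 = 0.01474 m²; mean velocity V = ṁ/(ρA) = 144/(1080 · 0.01474) = 9.045 m/s.
Reynolds number Re = ρVD/μ = 1080 · 9.045 · 0.137 / 0.00121 = 1.106e+06.
Re > 4000 → turbulent. Relative roughness ε/D = 1.4e-06/0.137 = 1.02e-05. Swamee-Jain: f = 0.25/(log₁₀[1.02e-05/3.7 + 5.74/1.106e+06^0.9])² = 0.25/(log₁₀[2.76e-06 + 2.09e-05])² = 0.25/(-4.627)² = 0.01168.
Darcy-Weisbach: ΔP = f(L/D)(ρV²/2) = 0.01168·(1720/0.137)·(1080·9.045²/2) = 0.01168·1.255e+04·4.418e+04 = 6.478e+06 Pa.
Head loss h_f = ΔP/(ρg) = 6.478e+06/(1080·9.81) = 611 m.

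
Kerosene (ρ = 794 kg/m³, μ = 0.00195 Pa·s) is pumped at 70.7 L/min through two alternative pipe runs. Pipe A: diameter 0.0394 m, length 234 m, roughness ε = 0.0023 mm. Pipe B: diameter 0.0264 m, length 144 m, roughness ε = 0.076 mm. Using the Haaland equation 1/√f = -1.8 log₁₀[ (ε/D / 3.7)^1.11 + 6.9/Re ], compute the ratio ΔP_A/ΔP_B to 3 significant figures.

ΔP_A/ΔP_B ≈ 0.199

Pipe A: V = Q/A = 0.001178/0.001219 = 0.9665 m/s; Re = 1.55e+04; ε/D = 5.84e-05; Haaland → f = 0.02755; ΔP_A = f(L/D)(ρV²/2) = 6.067e+04 Pa.
Pipe B: V = Q/A = 0.001178/0.0005474 = 2.153 m/s; Re = 2.314e+04; ε/D = 0.00288; Haaland → f = 0.03041; ΔP_B = f(L/D)(ρV²/2) = 3.052e+05 Pa.
ΔP_A/ΔP_B = 6.067e+04/3.052e+05 = 0.199.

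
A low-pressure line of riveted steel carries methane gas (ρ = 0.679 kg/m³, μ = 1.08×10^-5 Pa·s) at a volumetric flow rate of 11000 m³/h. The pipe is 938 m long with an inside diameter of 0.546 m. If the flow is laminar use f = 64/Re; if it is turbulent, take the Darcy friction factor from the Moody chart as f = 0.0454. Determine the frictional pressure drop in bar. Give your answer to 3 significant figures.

ΔP ≈ 0.0451 bar

Q = 11000 m³/h = 11000/3600 = 3.056 m³/s.
Cross-sectional area A = πD²/4 = π(0.546)²/4 = 0.2341 m²; mean velocity V = Q/A = 3.056/0.2341 = 13.05 m/s.
Reynolds number Re = ρVD/μ = 0.679 · 13.05 · 0.546 / 1.08e-05 = 4.48e+05.
Re > 4000 → turbulent; use the Moody-chart value f = 0.0454.
Darcy-Weisbach: ΔP = f(L/D)(ρV²/2) = 0.0454·(938/0.546)·(0.679·13.05²/2) = 0.0454·1718·57.82 = 4510 Pa.
ΔP = 4510 Pa = 0.0451 bar.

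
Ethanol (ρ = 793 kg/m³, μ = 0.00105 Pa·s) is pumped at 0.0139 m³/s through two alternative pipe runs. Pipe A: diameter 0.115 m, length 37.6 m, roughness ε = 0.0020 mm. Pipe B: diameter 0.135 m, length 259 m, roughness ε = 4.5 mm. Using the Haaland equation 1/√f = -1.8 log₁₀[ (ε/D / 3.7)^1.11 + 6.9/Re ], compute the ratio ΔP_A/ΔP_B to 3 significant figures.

Pipe A: V = Q/A = 0.0139/0.01039 = 1.338 m/s; Re = 1.162e+05; ε/D = 1.74e-05; Haaland → f = 0.01735; ΔP_A = f(L/D)(ρV²/2) = 4028 Pa.
Pipe B: V = Q/A = 0.0139/0.01431 = 0.9711 m/s; Re = 9.901e+04; ε/D = 0.0333; Haaland → f = 0.06018; ΔP_B = f(L/D)(ρV²/2) = 4.317e+04 Pa.
ΔP_A/ΔP_B = 4028/4.317e+04 = 0.0933.

ΔP_A/ΔP_B ≈ 0.0933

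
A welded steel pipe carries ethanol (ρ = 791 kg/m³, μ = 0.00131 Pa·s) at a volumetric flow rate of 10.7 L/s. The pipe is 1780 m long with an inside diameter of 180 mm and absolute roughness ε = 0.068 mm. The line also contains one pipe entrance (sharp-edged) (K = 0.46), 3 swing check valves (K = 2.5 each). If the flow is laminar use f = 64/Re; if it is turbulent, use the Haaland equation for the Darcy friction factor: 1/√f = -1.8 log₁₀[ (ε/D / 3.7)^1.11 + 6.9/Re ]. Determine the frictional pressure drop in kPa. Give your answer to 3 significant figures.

ΔP ≈ 15.9 kPa

Q = 10.7 L/s = 10.7/1000 = 0.0107 m³/s.
Cross-sectional area A = πD²/4 = π(0.18)²/4 = 0.02545 m²; mean velocity V = Q/A = 0.0107/0.02545 = 0.4205 m/s.
Reynolds number Re = ρVD/μ = 791 · 0.4205 · 0.18 / 0.00131 = 4.57e+04.
Re > 4000 → turbulent. Relative roughness ε/D = 6.8e-05/0.18 = 0.000378. Haaland: 1/√f = -1.8 log₁₀[(0.000378/3.7)^1.11 + 6.9/4.57e+04] = -1.8 log₁₀[3.72e-05 + 0.000151] = 6.706, so f = 0.02224.
Total minor-loss coefficient ΣK = 1·0.46 + 3·2.5 = 7.96.
ΔP = [f·L/D + ΣK]·(ρV²/2) = [0.02224·1780/0.18 + 7.96]·(791·0.4205²/2) = [219.9 + 7.96]·69.93 = 1.593e+04 Pa.
ΔP = 1.593e+04 Pa = 15.9 kPa.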